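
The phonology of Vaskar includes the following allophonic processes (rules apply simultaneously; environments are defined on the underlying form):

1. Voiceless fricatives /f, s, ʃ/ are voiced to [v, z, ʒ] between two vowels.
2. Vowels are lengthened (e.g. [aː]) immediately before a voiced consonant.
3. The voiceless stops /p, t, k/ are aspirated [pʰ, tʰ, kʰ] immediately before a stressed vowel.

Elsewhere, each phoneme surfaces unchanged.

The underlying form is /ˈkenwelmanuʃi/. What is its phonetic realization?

[ˈkʰeːnweːlmaːnuʒi]

/k/ — word-initial, immediately before a stressed vowel — surfaces as [kʰ] (rule 3).
/e/ — between /k/ and /n/, before a voiced consonant — surfaces as [eː] (rule 2).
/n/ — not in any rule's target class → [n].
/w/ (between /n/ and /e/): no rule targets it → [w].
/e/ (between /w/ and /l/) occurs before a voiced consonant → [eː] by rule 2.
/l/ (between /e/ and /m/): no rule targets it → [l].
/m/ — not in any rule's target class → [m].
/a/ (between /m/ and /n/): before a voiced consonant, so rule 2 applies → [aː].
/n/ — not in any rule's target class → [n].
/u/ — between /n/ and /ʃ/; rule 2 does not apply here → [u].
/ʃ/ meets the environment for rule 1 (between two vowels) → [ʒ].
/i/ (word-final): rule 2 targets it, but not before a voiced consonant → unchanged [i].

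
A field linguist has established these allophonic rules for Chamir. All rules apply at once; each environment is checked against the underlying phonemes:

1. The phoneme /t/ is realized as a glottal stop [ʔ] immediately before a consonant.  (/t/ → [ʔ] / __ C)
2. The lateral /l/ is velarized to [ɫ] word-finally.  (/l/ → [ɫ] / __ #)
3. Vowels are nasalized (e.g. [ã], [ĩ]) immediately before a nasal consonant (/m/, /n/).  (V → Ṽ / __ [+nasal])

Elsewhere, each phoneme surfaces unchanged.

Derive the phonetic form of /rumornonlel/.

[rũmornõnleɫ]

/r/ (word-initial): no rule targets it → [r].
/u/ (between /r/ and /m/): before a nasal consonant, so rule 3 applies → [ũ].
/m/ (between /u/ and /o/): no rule targets it → [m].
/o/ (between /m/ and /r/) fails the environment for rule 3, so it stays [o].
/r/ (between /o/ and /n/) is unaffected → [r].
/n/ stays [n].
/o/ (between /n/ and /n/) occurs before a nasal consonant → [õ] by rule 3.
/n/ — not in any rule's target class → [n].
/l/ — between /n/ and /e/; rule 2 does not apply here → [l].
/e/ (between /l/ and /l/) is in the target of rule 3 but the environment (before a nasal consonant) is not met → [e].
/l/ (word-final): word-finally, so rule 2 applies → [ɫ].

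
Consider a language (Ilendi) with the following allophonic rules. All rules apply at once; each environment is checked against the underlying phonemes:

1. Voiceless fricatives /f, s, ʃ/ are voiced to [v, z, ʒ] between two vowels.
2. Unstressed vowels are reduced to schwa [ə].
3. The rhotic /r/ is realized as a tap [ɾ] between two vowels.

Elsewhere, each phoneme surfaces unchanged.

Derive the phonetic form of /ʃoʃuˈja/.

/ʃ/ — word-initial; rule 1 does not apply here → [ʃ].
/o/ — between /ʃ/ and /ʃ/, in an unstressed syllable — surfaces as [ə] (rule 2).
/ʃ/ — between /o/ and /u/, between two vowels — surfaces as [ʒ] (rule 1).
/u/ — between /ʃ/ and /j/, in an unstressed syllable — surfaces as [ə] (rule 2).
/j/ — not in any rule's target class → [j].
/a/ — word-final; rule 2 does not apply here → [a].

[ʃəʒəˈja]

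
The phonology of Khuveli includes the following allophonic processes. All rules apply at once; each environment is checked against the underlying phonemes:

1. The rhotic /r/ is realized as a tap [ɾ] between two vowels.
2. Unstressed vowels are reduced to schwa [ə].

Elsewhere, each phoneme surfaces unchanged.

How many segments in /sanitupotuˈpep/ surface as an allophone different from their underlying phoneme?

5

Segments that undergo a rule: /a/ → [ə] (rule 2); /i/ → [ə] (rule 2); /u/ → [ə] (rule 2); /o/ → [ə] (rule 2); /u/ → [ə] (rule 2).
All other segments surface unchanged.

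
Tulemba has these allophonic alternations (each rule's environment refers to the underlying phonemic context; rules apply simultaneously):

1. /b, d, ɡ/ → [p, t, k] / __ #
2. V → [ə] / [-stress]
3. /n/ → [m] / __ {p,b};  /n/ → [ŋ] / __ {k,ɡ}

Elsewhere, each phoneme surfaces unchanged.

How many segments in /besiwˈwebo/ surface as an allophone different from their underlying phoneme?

3

Segments that undergo a rule: /e/ → [ə] (rule 2); /i/ → [ə] (rule 2); /o/ → [ə] (rule 2).
All other segments surface unchanged.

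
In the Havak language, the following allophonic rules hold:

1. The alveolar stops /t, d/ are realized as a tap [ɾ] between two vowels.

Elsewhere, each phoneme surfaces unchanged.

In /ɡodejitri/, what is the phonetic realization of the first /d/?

[ɾ]

/d/ meets the environment for rule 1 (between two vowels) → [ɾ].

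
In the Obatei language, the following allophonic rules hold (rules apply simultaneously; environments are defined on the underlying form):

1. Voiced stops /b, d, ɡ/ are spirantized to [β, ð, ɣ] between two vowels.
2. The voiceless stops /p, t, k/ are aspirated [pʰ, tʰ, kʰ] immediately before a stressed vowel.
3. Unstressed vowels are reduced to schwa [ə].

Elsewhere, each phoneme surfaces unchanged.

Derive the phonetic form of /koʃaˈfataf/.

/k/ (word-initial): rule 2 targets it, but not immediately before a stressed vowel → unchanged [k].
Rule 3 applies to /o/ (between /k/ and /ʃ/: in an unstressed syllable) → [ə].
/ʃ/ stays [ʃ].
Rule 3 applies to /a/ (between /ʃ/ and /f/: in an unstressed syllable) → [ə].
/f/ (between /a/ and /a/) is unaffected → [f].
/a/ (between /f/ and /t/) fails the environment for rule 3, so it stays [a].
/t/ (between /a/ and /a/) is in the target of rule 2 but the environment (immediately before a stressed vowel) is not met → [t].
Rule 3 applies to /a/ (between /t/ and /f/: in an unstressed syllable) → [ə].
/f/ (word-final) is unaffected → [f].

[kəʃəˈfatəf]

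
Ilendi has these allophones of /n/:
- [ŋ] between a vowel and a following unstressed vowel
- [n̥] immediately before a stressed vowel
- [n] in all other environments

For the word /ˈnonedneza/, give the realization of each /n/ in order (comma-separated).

[n̥], [ŋ], [n]

Occurrence 1 (position 1): immediately before a stressed vowel → [n̥].
Occurrence 2 (position 3): between a vowel and a following unstressed vowel → [ŋ].
Occurrence 3 (position 6): no conditioning environment matches → elsewhere allophone [n].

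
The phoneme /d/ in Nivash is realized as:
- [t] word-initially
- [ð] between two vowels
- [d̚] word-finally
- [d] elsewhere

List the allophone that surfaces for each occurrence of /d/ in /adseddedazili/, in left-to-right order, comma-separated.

Occurrence 1 (position 2): no conditioning environment matches → elsewhere allophone [d].
Occurrence 2 (position 5): no conditioning environment matches → elsewhere allophone [d].
Occurrence 3 (position 6): no conditioning environment matches → elsewhere allophone [d].
Occurrence 4 (position 8): between two vowels → [ð].

[d], [d], [d], [ð]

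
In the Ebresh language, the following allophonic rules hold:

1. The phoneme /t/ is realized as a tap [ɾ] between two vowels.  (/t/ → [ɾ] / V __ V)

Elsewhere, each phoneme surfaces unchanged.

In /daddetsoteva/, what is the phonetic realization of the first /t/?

[t]

/t/ — between /e/ and /s/; rule 1 does not apply here → [t].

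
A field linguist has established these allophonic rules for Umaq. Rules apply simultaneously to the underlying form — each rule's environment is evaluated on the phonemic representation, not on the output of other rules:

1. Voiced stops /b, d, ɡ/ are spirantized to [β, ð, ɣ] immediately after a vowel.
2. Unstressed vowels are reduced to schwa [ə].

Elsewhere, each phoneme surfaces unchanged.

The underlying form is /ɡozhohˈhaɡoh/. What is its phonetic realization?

/ɡ/ (word-initial) is in the target of rule 1 but the environment (immediately after a vowel) is not met → [ɡ].
/o/ (between /ɡ/ and /z/) occurs in an unstressed syllable → [ə] by rule 2.
/z/ — not in any rule's target class → [z].
/h/ stays [h].
/o/ (between /h/ and /h/): in an unstressed syllable, so rule 2 applies → [ə].
/h/ — not in any rule's target class → [h].
/h/ (between /h/ and /a/): no rule targets it → [h].
/a/ (between /h/ and /ɡ/) fails the environment for rule 2, so it stays [a].
/ɡ/ — between /a/ and /o/, immediately after a vowel — surfaces as [ɣ] (rule 1).
/o/ meets the environment for rule 2 (in an unstressed syllable) → [ə].
/h/ stays [h].

[ɡəzhəhˈhaɣəh]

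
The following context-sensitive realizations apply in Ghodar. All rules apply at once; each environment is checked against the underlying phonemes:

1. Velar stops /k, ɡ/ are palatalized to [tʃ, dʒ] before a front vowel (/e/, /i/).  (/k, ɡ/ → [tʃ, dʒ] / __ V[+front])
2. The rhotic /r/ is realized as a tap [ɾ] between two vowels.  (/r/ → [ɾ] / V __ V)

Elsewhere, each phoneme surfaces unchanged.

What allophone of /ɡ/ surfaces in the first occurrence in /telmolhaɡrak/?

/ɡ/ — between /a/ and /r/; rule 1 does not apply here → [ɡ].

[ɡ]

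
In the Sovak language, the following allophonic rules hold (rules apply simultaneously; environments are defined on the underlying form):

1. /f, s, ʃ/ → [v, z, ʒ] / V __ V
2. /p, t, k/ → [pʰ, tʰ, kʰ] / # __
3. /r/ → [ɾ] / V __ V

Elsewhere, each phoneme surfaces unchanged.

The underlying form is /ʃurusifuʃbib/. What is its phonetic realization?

/ʃ/ (word-initial) is in the target of rule 1 but the environment (between two vowels) is not met → [ʃ].
/u/ — not in any rule's target class → [u].
/r/ meets the environment for rule 3 (between two vowels) → [ɾ].
/u/ — not in any rule's target class → [u].
/s/ (between /u/ and /i/) occurs between two vowels → [z] by rule 1.
/i/ (between /s/ and /f/): no rule targets it → [i].
Rule 1 applies to /f/ (between /i/ and /u/: between two vowels) → [v].
/u/ stays [u].
/ʃ/ (between /u/ and /b/): rule 1 targets it, but not between two vowels → unchanged [ʃ].
/b/ stays [b].
/i/ (between /b/ and /b/): no rule targets it → [i].
/b/ (word-final) is unaffected → [b].

[ʃuɾuzivuʃbib]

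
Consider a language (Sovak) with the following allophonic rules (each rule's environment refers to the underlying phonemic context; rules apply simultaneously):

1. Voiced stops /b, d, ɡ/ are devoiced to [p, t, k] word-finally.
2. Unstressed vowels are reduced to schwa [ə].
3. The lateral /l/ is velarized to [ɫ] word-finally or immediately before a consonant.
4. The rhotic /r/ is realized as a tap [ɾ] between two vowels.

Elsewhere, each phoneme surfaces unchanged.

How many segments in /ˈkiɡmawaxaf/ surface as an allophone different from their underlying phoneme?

Segments that undergo a rule: /a/ → [ə] (rule 2); /a/ → [ə] (rule 2); /a/ → [ə] (rule 2).
All other segments surface unchanged.

3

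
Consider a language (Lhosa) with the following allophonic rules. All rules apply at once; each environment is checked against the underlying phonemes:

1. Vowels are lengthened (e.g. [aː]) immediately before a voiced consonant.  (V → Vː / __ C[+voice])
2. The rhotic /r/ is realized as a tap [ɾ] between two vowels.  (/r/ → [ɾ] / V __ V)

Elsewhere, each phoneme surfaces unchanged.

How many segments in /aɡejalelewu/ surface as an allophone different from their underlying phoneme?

Segments that undergo a rule: /a/ → [aː] (rule 1); /e/ → [eː] (rule 1); /a/ → [aː] (rule 1); /e/ → [eː] (rule 1); /e/ → [eː] (rule 1).
All other segments surface unchanged.

5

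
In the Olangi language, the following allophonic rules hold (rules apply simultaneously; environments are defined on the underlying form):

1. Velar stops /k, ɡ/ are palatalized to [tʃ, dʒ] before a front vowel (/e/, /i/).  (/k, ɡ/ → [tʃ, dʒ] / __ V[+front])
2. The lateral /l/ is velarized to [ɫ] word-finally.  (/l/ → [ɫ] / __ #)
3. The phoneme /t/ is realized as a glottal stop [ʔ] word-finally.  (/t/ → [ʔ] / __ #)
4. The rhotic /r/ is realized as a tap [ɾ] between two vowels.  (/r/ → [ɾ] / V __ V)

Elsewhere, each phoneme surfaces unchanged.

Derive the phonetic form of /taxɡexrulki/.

/t/ (word-initial) is in the target of rule 3 but the environment (word-finally) is not met → [t].
/a/ (between /t/ and /x/): no rule targets it → [a].
/x/ stays [x].
/ɡ/ — between /x/ and /e/, before a front vowel — surfaces as [dʒ] (rule 1).
/e/ (between /ɡ/ and /x/): no rule targets it → [e].
/x/ — not in any rule's target class → [x].
/r/ (between /x/ and /u/) is in the target of rule 4 but the environment (between two vowels) is not met → [r].
/u/ — not in any rule's target class → [u].
/l/ — between /u/ and /k/; rule 2 does not apply here → [l].
/k/ (between /l/ and /i/): before a front vowel, so rule 1 applies → [tʃ].
/i/ — not in any rule's target class → [i].

[taxdʒexrultʃi]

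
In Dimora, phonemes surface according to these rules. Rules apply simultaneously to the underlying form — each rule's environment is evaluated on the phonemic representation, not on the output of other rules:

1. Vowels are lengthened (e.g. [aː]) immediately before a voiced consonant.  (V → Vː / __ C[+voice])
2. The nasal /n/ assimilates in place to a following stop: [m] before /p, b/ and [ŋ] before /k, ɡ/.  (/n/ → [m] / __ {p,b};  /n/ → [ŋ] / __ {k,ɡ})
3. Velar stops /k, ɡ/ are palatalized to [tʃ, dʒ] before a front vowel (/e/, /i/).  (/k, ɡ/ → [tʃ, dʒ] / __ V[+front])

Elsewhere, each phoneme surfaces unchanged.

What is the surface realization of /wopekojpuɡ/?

/w/ (word-initial) is unaffected → [w].
/o/ (between /w/ and /p/) fails the environment for rule 1, so it stays [o].
/p/ stays [p].
/e/ — between /p/ and /k/; rule 1 does not apply here → [e].
/k/ (between /e/ and /o/): rule 3 targets it, but not before a front vowel → unchanged [k].
/o/ — between /k/ and /j/, before a voiced consonant — surfaces as [oː] (rule 1).
/j/ — not in any rule's target class → [j].
/p/ (between /j/ and /u/) is unaffected → [p].
/u/ (between /p/ and /ɡ/): before a voiced consonant, so rule 1 applies → [uː].
/ɡ/ (word-final) is in the target of rule 3 but the environment (before a front vowel) is not met → [ɡ].

[wopekoːjpuːɡ]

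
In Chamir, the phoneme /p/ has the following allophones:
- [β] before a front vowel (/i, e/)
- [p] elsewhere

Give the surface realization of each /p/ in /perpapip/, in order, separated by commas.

[β], [p], [β], [p]

Occurrence 1 (position 1): before a front vowel (/i, e/) → [β].
Occurrence 2 (position 4): no conditioning environment matches → elsewhere allophone [p].
Occurrence 3 (position 6): before a front vowel (/i, e/) → [β].
Occurrence 4 (position 8): no conditioning environment matches → elsewhere allophone [p].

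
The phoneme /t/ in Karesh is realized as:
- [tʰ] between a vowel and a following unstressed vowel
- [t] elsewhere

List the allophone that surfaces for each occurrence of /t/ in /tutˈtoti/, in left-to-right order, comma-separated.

[t], [t], [t], [tʰ]

Occurrence 1 (position 1): no conditioning environment matches → elsewhere allophone [t].
Occurrence 2 (position 3): no conditioning environment matches → elsewhere allophone [t].
Occurrence 3 (position 4): no conditioning environment matches → elsewhere allophone [t].
Occurrence 4 (position 6): between a vowel and a following unstressed vowel → [tʰ].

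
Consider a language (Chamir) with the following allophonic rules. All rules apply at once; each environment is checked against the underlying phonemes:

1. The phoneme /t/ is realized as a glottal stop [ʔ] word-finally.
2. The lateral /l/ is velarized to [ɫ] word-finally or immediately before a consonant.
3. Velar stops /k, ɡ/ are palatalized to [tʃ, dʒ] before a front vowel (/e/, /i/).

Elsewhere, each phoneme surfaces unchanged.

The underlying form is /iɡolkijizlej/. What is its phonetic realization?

/i/ stays [i].
/ɡ/ (between /i/ and /o/): rule 3 targets it, but not before a front vowel → unchanged [ɡ].
/o/ (between /ɡ/ and /l/): no rule targets it → [o].
/l/ meets the environment for rule 2 (word-finally or immediately before a consonant) → [ɫ].
Rule 3 applies to /k/ (between /l/ and /i/: before a front vowel) → [tʃ].
/i/ (between /k/ and /j/) is unaffected → [i].
/j/ (between /i/ and /i/) is unaffected → [j].
/i/ — not in any rule's target class → [i].
/z/ stays [z].
/l/ — between /z/ and /e/; rule 2 does not apply here → [l].
/e/ — not in any rule's target class → [e].
/j/ (word-final) is unaffected → [j].

[iɡoɫtʃijizlej]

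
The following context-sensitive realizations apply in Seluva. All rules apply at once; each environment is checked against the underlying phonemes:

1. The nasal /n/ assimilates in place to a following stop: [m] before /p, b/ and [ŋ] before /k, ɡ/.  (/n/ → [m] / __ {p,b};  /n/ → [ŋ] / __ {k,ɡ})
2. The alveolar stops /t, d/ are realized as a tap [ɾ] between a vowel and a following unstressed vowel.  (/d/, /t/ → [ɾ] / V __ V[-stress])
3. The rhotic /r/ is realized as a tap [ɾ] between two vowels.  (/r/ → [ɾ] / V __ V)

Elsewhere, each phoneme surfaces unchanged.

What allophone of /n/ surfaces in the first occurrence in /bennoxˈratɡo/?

[n]

/n/ (between /e/ and /n/): rule 1 targets it, but not before a labial or velar stop → unchanged [n].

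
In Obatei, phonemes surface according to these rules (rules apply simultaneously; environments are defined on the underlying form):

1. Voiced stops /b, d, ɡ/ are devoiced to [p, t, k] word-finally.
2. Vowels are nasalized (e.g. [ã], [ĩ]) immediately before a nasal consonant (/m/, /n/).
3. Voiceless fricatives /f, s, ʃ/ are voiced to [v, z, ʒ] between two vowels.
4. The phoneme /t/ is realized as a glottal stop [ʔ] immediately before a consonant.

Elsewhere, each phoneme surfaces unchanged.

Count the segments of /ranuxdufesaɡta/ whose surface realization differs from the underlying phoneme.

Segments that undergo a rule: /a/ → [ã] (rule 2); /f/ → [v] (rule 3); /s/ → [z] (rule 3).
All other segments surface unchanged.

3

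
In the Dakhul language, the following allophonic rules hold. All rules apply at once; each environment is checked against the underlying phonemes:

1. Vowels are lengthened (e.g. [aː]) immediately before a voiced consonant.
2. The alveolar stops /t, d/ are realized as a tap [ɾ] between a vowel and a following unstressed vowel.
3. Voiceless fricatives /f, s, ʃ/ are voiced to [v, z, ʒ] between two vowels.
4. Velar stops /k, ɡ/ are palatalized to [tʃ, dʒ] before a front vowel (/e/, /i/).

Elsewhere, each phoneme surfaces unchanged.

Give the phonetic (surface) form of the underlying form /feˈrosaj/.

/f/ (word-initial) fails the environment for rule 3, so it stays [f].
/e/ (between /f/ and /r/): before a voiced consonant, so rule 1 applies → [eː].
/o/ — between /r/ and /s/; rule 1 does not apply here → [o].
/s/ (between /o/ and /a/) occurs between two vowels → [z] by rule 3.
/a/ (between /s/ and /j/): before a voiced consonant, so rule 1 applies → [aː].

[feːˈrozaːj]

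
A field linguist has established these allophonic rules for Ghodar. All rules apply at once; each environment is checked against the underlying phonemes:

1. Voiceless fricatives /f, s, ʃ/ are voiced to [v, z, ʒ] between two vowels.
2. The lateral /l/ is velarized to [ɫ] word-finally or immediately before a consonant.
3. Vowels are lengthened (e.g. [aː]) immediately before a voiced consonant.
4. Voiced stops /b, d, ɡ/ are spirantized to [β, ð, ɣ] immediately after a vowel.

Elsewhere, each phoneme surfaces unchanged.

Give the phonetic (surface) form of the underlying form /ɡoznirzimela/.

/ɡ/ (word-initial): rule 4 targets it, but not immediately after a vowel → unchanged [ɡ].
/o/ — between /ɡ/ and /z/, before a voiced consonant — surfaces as [oː] (rule 3).
/z/ stays [z].
/n/ stays [n].
Rule 3 applies to /i/ (between /n/ and /r/: before a voiced consonant) → [iː].
/r/ (between /i/ and /z/): no rule targets it → [r].
/z/ — not in any rule's target class → [z].
/i/ (between /z/ and /m/) occurs before a voiced consonant → [iː] by rule 3.
/m/ — not in any rule's target class → [m].
/e/ — between /m/ and /l/, before a voiced consonant — surfaces as [eː] (rule 3).
/l/ (between /e/ and /a/) fails the environment for rule 2, so it stays [l].
/a/ (word-final) is in the target of rule 3 but the environment (before a voiced consonant) is not met → [a].

[ɡoːzniːrziːmeːla]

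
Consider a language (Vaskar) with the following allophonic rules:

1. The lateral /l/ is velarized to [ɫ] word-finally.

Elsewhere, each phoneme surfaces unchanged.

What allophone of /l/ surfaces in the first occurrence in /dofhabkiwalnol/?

[l]

/l/ — between /a/ and /n/; rule 1 does not apply here → [l].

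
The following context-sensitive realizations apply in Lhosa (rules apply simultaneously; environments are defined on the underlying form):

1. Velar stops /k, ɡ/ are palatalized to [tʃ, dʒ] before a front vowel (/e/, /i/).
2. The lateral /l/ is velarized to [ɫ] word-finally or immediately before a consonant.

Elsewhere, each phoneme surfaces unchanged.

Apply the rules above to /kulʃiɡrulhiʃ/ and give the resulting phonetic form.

/k/ (word-initial): rule 1 targets it, but not before a front vowel → unchanged [k].
/u/ stays [u].
Rule 2 applies to /l/ (between /u/ and /ʃ/: word-finally or immediately before a consonant) → [ɫ].
/ʃ/ (between /l/ and /i/): no rule targets it → [ʃ].
/i/ — not in any rule's target class → [i].
/ɡ/ (between /i/ and /r/): rule 1 targets it, but not before a front vowel → unchanged [ɡ].
/r/ stays [r].
/u/ (between /r/ and /l/): no rule targets it → [u].
/l/ (between /u/ and /h/): word-finally or immediately before a consonant, so rule 2 applies → [ɫ].
/h/ (between /l/ and /i/): no rule targets it → [h].
/i/ stays [i].
/ʃ/ stays [ʃ].

[kuɫʃiɡruɫhiʃ]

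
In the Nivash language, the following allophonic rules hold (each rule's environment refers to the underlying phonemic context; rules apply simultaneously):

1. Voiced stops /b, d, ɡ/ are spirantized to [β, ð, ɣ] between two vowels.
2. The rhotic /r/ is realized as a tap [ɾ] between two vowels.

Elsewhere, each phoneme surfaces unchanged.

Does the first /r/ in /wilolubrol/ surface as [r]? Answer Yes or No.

/r/ (between /b/ and /o/) is in the target of rule 2 but the environment (between two vowels) is not met → [r].
The actual realization is [r], which matches [r].

Yes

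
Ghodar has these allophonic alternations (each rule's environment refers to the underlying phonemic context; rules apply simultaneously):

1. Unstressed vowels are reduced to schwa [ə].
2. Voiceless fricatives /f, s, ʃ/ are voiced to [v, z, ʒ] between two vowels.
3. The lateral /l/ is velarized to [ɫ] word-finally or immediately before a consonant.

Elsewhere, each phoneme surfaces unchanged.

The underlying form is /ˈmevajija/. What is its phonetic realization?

/m/ — not in any rule's target class → [m].
/e/ (between /m/ and /v/): rule 1 targets it, but not in an unstressed syllable → unchanged [e].
/v/ (between /e/ and /a/) is unaffected → [v].
Rule 1 applies to /a/ (between /v/ and /j/: in an unstressed syllable) → [ə].
/j/ (between /a/ and /i/) is unaffected → [j].
/i/ meets the environment for rule 1 (in an unstressed syllable) → [ə].
/j/ (between /i/ and /a/) is unaffected → [j].
/a/ meets the environment for rule 1 (in an unstressed syllable) → [ə].

[ˈmevəjəjə]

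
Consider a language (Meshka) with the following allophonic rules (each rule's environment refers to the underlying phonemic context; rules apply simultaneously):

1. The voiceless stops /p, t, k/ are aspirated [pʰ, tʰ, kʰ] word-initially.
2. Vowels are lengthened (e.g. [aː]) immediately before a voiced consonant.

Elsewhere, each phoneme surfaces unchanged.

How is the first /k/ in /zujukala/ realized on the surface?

/k/ (between /u/ and /a/) fails the environment for rule 1, so it stays [k].

[k]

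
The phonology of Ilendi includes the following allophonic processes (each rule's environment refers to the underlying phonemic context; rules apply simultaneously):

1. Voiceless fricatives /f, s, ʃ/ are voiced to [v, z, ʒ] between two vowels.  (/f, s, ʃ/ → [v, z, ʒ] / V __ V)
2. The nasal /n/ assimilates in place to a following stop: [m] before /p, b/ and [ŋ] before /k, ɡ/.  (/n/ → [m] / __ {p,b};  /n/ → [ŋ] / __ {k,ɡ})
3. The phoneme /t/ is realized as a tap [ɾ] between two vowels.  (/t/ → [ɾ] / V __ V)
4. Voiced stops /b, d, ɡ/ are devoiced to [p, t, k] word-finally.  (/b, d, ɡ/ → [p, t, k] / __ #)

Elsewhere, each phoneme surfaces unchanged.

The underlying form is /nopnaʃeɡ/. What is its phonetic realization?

[nopnaʒek]

/n/ (word-initial): rule 2 targets it, but not before a labial or velar stop → unchanged [n].
/o/ — not in any rule's target class → [o].
/p/ stays [p].
/n/ (between /p/ and /a/): rule 2 targets it, but not before a labial or velar stop → unchanged [n].
/a/ (between /n/ and /ʃ/): no rule targets it → [a].
Rule 1 applies to /ʃ/ (between /a/ and /e/: between two vowels) → [ʒ].
/e/ (between /ʃ/ and /ɡ/): no rule targets it → [e].
Rule 4 applies to /ɡ/ (word-final: word-finally) → [k].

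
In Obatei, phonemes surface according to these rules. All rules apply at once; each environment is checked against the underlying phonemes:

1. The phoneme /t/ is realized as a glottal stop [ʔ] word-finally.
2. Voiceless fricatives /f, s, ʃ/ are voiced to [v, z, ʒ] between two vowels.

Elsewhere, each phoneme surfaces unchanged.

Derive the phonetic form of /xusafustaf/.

/s/ — between /u/ and /a/, between two vowels — surfaces as [z] (rule 2).
/f/ — between /a/ and /u/, between two vowels — surfaces as [v] (rule 2).
/s/ (between /u/ and /t/) fails the environment for rule 2, so it stays [s].
/t/ (between /s/ and /a/): rule 1 targets it, but not word-finally → unchanged [t].
/f/ (word-final): rule 2 targets it, but not between two vowels → unchanged [f].

[xuzavustaf]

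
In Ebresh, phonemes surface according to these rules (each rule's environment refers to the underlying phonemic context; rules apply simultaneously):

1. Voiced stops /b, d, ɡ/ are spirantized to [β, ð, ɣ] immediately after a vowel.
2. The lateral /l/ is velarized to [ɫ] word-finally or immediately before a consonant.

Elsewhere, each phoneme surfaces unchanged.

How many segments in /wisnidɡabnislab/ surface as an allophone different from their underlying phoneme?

Segments that undergo a rule: /d/ → [ð] (rule 1); /b/ → [β] (rule 1); /b/ → [β] (rule 1).
All other segments surface unchanged.

3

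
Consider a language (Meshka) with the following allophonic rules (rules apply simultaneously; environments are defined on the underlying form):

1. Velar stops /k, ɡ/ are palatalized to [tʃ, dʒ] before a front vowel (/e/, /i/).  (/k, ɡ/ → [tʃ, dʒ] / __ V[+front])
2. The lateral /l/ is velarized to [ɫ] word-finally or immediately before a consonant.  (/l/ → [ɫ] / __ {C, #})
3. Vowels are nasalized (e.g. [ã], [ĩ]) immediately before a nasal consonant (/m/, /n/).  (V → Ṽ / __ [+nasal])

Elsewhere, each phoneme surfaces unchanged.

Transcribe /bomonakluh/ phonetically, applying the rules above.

[bõmõnakluh]

/o/ — between /b/ and /m/, before a nasal consonant — surfaces as [õ] (rule 3).
/o/ meets the environment for rule 3 (before a nasal consonant) → [õ].
/a/ (between /n/ and /k/) is in the target of rule 3 but the environment (before a nasal consonant) is not met → [a].
/k/ — between /a/ and /l/; rule 1 does not apply here → [k].
/l/ (between /k/ and /u/) fails the environment for rule 2, so it stays [l].
/u/ (between /l/ and /h/) is in the target of rule 3 but the environment (before a nasal consonant) is not met → [u].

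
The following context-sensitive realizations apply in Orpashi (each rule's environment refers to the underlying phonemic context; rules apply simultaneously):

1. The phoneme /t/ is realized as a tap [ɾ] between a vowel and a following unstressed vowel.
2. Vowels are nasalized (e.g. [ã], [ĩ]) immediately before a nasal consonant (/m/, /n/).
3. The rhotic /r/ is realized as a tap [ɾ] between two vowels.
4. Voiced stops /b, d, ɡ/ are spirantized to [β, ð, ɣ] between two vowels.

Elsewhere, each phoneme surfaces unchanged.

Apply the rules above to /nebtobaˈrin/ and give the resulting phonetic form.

[nebtoβaˈɾĩn]

/n/ — not in any rule's target class → [n].
/e/ — between /n/ and /b/; rule 2 does not apply here → [e].
/b/ (between /e/ and /t/) fails the environment for rule 4, so it stays [b].
/t/ (between /b/ and /o/) is in the target of rule 1 but the environment (between a vowel and a following unstressed vowel) is not met → [t].
/o/ (between /t/ and /b/) fails the environment for rule 2, so it stays [o].
Rule 4 applies to /b/ (between /o/ and /a/: between two vowels) → [β].
/a/ (between /b/ and /r/) fails the environment for rule 2, so it stays [a].
/r/ meets the environment for rule 3 (between two vowels) → [ɾ].
/i/ — between /r/ and /n/, before a nasal consonant — surfaces as [ĩ] (rule 2).
/n/ (word-final): no rule targets it → [n].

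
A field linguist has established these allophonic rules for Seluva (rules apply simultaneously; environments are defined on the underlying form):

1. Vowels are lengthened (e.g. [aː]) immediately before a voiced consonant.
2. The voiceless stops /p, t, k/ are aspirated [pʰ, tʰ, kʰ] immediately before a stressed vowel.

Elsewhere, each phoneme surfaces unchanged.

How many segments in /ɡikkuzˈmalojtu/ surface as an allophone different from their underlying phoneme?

Segments that undergo a rule: /u/ → [uː] (rule 1); /a/ → [aː] (rule 1); /o/ → [oː] (rule 1).
All other segments surface unchanged.

3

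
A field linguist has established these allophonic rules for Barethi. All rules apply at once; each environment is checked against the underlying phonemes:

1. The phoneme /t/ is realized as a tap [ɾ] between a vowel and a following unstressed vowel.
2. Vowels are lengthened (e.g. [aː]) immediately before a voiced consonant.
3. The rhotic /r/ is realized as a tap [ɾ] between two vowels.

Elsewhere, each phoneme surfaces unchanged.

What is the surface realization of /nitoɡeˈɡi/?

/n/ (word-initial) is unaffected → [n].
/i/ (between /n/ and /t/) fails the environment for rule 2, so it stays [i].
/t/ (between /i/ and /o/) occurs between a vowel and a following unstressed vowel → [ɾ] by rule 1.
/o/ (between /t/ and /ɡ/): before a voiced consonant, so rule 2 applies → [oː].
/ɡ/ (between /o/ and /e/) is unaffected → [ɡ].
Rule 2 applies to /e/ (between /ɡ/ and /ɡ/: before a voiced consonant) → [eː].
/ɡ/ (between /e/ and /i/): no rule targets it → [ɡ].
/i/ — word-final; rule 2 does not apply here → [i].

[niɾoːɡeːˈɡi]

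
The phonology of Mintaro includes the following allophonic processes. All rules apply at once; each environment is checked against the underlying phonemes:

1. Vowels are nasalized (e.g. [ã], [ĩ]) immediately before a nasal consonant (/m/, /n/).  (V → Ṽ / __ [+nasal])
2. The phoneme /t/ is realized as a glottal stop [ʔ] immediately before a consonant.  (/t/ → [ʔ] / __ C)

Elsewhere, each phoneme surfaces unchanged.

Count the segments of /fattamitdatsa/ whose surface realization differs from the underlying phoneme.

4

Segments that undergo a rule: /t/ → [ʔ] (rule 2); /a/ → [ã] (rule 1); /t/ → [ʔ] (rule 2); /t/ → [ʔ] (rule 2).
All other segments surface unchanged.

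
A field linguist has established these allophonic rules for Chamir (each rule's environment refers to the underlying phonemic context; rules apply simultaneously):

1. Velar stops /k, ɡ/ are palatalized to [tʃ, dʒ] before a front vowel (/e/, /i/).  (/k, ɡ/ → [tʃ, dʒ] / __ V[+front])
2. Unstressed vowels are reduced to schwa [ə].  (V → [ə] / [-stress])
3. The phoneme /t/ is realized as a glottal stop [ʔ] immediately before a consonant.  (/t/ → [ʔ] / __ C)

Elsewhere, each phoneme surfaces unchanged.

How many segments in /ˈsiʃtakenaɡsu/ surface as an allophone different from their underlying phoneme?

5

Segments that undergo a rule: /a/ → [ə] (rule 2); /k/ → [tʃ] (rule 1); /e/ → [ə] (rule 2); /a/ → [ə] (rule 2); /u/ → [ə] (rule 2).
All other segments surface unchanged.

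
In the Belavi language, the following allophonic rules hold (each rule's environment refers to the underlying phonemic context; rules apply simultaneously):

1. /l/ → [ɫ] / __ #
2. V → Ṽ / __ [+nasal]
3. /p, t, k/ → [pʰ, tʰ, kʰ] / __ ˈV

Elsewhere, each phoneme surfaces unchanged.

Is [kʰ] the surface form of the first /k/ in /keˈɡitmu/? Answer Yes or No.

No

/k/ (word-initial) is in the target of rule 3 but the environment (immediately before a stressed vowel) is not met → [k].
The actual realization is [k], not [kʰ].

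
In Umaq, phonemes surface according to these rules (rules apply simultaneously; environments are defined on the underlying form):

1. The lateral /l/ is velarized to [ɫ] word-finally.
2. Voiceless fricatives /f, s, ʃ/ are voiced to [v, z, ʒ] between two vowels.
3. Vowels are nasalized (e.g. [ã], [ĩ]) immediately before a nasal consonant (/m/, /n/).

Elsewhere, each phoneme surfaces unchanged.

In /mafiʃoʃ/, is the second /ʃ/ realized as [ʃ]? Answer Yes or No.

/ʃ/ (word-final) fails the environment for rule 2, so it stays [ʃ].
The actual realization is [ʃ], which matches [ʃ].

Yes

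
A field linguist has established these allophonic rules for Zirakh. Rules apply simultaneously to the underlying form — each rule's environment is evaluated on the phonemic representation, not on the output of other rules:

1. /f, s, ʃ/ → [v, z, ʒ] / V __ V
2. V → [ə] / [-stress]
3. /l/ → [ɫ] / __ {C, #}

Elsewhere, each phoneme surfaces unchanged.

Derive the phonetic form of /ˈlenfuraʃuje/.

/l/ (word-initial) is in the target of rule 3 but the environment (word-finally or immediately before a consonant) is not met → [l].
/e/ — between /l/ and /n/; rule 2 does not apply here → [e].
/f/ (between /n/ and /u/) fails the environment for rule 1, so it stays [f].
Rule 2 applies to /u/ (between /f/ and /r/: in an unstressed syllable) → [ə].
Rule 2 applies to /a/ (between /r/ and /ʃ/: in an unstressed syllable) → [ə].
/ʃ/ meets the environment for rule 1 (between two vowels) → [ʒ].
/u/ — between /ʃ/ and /j/, in an unstressed syllable — surfaces as [ə] (rule 2).
Rule 2 applies to /e/ (word-final: in an unstressed syllable) → [ə].

[ˈlenfərəʒəjə]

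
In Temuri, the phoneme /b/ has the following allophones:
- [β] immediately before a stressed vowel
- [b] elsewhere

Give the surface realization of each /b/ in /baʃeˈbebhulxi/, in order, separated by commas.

Occurrence 1 (position 1): no conditioning environment matches → elsewhere allophone [b].
Occurrence 2 (position 5): immediately before a stressed vowel → [β].
Occurrence 3 (position 7): no conditioning environment matches → elsewhere allophone [b].

[b], [β], [b]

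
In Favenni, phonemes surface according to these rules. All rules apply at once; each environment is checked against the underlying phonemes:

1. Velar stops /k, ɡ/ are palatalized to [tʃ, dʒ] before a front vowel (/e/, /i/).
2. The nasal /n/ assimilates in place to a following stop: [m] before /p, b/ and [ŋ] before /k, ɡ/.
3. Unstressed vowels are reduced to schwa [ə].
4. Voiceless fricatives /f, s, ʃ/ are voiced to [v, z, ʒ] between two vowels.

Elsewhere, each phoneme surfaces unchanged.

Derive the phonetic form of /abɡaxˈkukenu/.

[əbɡəxˈkutʃənə]

/a/ — word-initial, in an unstressed syllable — surfaces as [ə] (rule 3).
/b/ (between /a/ and /ɡ/) is unaffected → [b].
/ɡ/ — between /b/ and /a/; rule 1 does not apply here → [ɡ].
/a/ — between /ɡ/ and /x/, in an unstressed syllable — surfaces as [ə] (rule 3).
/x/ — not in any rule's target class → [x].
/k/ (between /x/ and /u/) fails the environment for rule 1, so it stays [k].
/u/ — between /k/ and /k/; rule 3 does not apply here → [u].
/k/ (between /u/ and /e/) occurs before a front vowel → [tʃ] by rule 1.
/e/ meets the environment for rule 3 (in an unstressed syllable) → [ə].
/n/ (between /e/ and /u/): rule 2 targets it, but not before a labial or velar stop → unchanged [n].
Rule 3 applies to /u/ (word-final: in an unstressed syllable) → [ə].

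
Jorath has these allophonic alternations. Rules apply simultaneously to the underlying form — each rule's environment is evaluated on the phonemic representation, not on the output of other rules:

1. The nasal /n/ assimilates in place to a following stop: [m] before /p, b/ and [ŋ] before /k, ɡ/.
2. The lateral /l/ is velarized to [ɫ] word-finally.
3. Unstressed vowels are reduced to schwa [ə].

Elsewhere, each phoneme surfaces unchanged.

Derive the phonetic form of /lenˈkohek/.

[ləŋˈkohək]

/l/ (word-initial) fails the environment for rule 2, so it stays [l].
/e/ (between /l/ and /n/) occurs in an unstressed syllable → [ə] by rule 3.
/n/ — between /e/ and /k/, before a labial or velar stop — surfaces as [ŋ] (rule 1).
/k/ — not in any rule's target class → [k].
/o/ (between /k/ and /h/): rule 3 targets it, but not in an unstressed syllable → unchanged [o].
/h/ stays [h].
/e/ (between /h/ and /k/): in an unstressed syllable, so rule 3 applies → [ə].
/k/ (word-final) is unaffected → [k].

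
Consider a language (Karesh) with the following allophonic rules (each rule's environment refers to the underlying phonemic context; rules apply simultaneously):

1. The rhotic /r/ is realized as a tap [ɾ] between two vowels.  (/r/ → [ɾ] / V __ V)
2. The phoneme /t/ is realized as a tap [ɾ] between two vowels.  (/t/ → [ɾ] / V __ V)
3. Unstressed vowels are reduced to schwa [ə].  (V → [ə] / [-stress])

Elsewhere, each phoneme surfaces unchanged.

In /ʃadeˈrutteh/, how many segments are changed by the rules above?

4

Segments that undergo a rule: /a/ → [ə] (rule 3); /e/ → [ə] (rule 3); /r/ → [ɾ] (rule 1); /e/ → [ə] (rule 3).
All other segments surface unchanged.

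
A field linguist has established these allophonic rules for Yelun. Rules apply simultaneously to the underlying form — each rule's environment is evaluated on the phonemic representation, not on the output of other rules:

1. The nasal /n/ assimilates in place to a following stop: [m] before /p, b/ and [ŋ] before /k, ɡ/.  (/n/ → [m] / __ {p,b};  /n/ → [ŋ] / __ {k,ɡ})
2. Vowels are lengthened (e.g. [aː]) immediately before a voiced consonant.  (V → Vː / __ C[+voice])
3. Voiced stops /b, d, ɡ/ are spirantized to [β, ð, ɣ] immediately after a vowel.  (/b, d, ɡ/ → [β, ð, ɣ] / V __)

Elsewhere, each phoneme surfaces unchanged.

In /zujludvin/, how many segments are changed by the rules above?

4

Segments that undergo a rule: /u/ → [uː] (rule 2); /u/ → [uː] (rule 2); /d/ → [ð] (rule 3); /i/ → [iː] (rule 2).
All other segments surface unchanged.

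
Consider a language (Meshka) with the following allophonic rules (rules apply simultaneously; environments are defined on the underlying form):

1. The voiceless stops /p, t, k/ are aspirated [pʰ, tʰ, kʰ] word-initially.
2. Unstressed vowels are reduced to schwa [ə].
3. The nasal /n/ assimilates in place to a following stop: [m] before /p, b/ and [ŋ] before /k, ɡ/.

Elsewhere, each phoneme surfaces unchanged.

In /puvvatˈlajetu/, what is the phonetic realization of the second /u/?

[ə]

/u/ — word-final, in an unstressed syllable — surfaces as [ə] (rule 2).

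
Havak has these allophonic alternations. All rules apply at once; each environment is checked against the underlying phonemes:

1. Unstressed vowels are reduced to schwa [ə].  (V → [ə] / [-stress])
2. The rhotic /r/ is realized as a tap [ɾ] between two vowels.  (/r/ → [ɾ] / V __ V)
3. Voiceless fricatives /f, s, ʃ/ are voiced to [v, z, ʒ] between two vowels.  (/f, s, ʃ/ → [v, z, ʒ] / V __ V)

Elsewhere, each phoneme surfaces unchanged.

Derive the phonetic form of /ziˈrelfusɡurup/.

[zəˈɾelfəsɡəɾəp]

/i/ meets the environment for rule 1 (in an unstressed syllable) → [ə].
/r/ (between /i/ and /e/): between two vowels, so rule 2 applies → [ɾ].
/e/ — between /r/ and /l/; rule 1 does not apply here → [e].
/f/ (between /l/ and /u/) fails the environment for rule 3, so it stays [f].
/u/ (between /f/ and /s/) occurs in an unstressed syllable → [ə] by rule 1.
/s/ (between /u/ and /ɡ/) fails the environment for rule 3, so it stays [s].
/u/ meets the environment for rule 1 (in an unstressed syllable) → [ə].
/r/ (between /u/ and /u/) occurs between two vowels → [ɾ] by rule 2.
/u/ (between /r/ and /p/) occurs in an unstressed syllable → [ə] by rule 1.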